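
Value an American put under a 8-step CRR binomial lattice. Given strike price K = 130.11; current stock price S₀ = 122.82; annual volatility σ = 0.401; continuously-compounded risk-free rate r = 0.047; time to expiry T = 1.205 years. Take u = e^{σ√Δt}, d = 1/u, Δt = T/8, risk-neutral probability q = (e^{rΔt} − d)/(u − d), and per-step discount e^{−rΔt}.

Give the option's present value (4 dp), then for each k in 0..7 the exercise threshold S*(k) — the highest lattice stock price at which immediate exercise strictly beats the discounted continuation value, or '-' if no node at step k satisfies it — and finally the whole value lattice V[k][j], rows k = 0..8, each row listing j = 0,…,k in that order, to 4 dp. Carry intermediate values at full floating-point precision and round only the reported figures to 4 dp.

price = 22.7224
boundary = - - - 77.0019 65.9041 77.0019 89.9686 105.1187
tree:
22.7224
31.1407 14.0777
41.3766 20.6812 7.2415
53.1081 29.4721 11.6091 2.6898
64.2059 40.4707 18.1744 4.7774 0.5027
73.7043 53.1081 27.5868 8.4027 0.9811 0.0000
81.8337 64.2059 40.1414 14.6019 1.9144 0.0000 0.0000
88.7915 73.7043 53.1081 24.9913 3.7358 0.0000 0.0000 0.0000
94.7465 81.8337 64.2059 40.1414 7.2900 0.0000 0.0000 0.0000 0.0000

Δt=0.15063, u=1.16839, d=0.85588, q=0.48390, disc=e^(-rΔt)=0.99295
k=8 terminal: V=max(K-S,0) → 94.7465 81.8337 64.2059 40.1414 7.2900 0.0000 0.0000 0.0000 0.0000
k=7: j=0 S=41.3185 intr=88.7915 cont=87.8736 V=88.7915[EX]; j=1 S=56.4057 intr=73.7043 cont=72.7864 V=73.7043[EX]; j=2 S=77.0019 intr=53.1081 cont=52.1902 V=53.1081[EX]; j=3 S=105.1187 intr=24.9913 cont=24.0735 V=24.9913[EX]; j=4 S=143.5021 intr=0.0000 cont=3.7358 V=3.7358[hold]; j=5 S=195.9010 intr=0.0000 cont=0.0000 V=0.0000[hold]; j=6 S=267.4330 intr=0.0000 cont=0.0000 V=0.0000[hold]; j=7 S=365.0845 intr=0.0000 cont=0.0000 V=0.0000[hold]  S*(7)=105.1187
k=6: j=0 S=48.2763 intr=81.8337 cont=80.9159 V=81.8337[EX]; j=1 S=65.9041 intr=64.2059 cont=63.2881 V=64.2059[EX]; j=2 S=89.9686 intr=40.1414 cont=39.2236 V=40.1414[EX]; j=3 S=122.8200 intr=7.2900 cont=14.6019 V=14.6019[hold]; j=4 S=167.6670 intr=0.0000 cont=1.9144 V=1.9144[hold]; j=5 S=228.8895 intr=0.0000 cont=0.0000 V=0.0000[hold]; j=6 S=312.4670 intr=0.0000 cont=0.0000 V=0.0000[hold]  S*(6)=89.9686
k=5: j=0 S=56.4057 intr=73.7043 cont=72.7864 V=73.7043[EX]; j=1 S=77.0019 intr=53.1081 cont=52.1902 V=53.1081[EX]; j=2 S=105.1187 intr=24.9913 cont=27.5868 V=27.5868[hold]; j=3 S=143.5021 intr=0.0000 cont=8.4027 V=8.4027[hold]; j=4 S=195.9010 intr=0.0000 cont=0.9811 V=0.9811[hold]; j=5 S=267.4330 intr=0.0000 cont=0.0000 V=0.0000[hold]  S*(5)=77.0019
k=4: j=0 S=65.9041 intr=64.2059 cont=63.2881 V=64.2059[EX]; j=1 S=89.9686 intr=40.1414 cont=40.4707 V=40.4707[hold]; j=2 S=122.8200 intr=7.2900 cont=18.1744 V=18.1744[hold]; j=3 S=167.6670 intr=0.0000 cont=4.7774 V=4.7774[hold]; j=4 S=228.8895 intr=0.0000 cont=0.5027 V=0.5027[hold]  S*(4)=65.9041
k=3: j=0 S=77.0019 intr=53.1081 cont=52.3484 V=53.1081[EX]; j=1 S=105.1187 intr=24.9913 cont=29.4721 V=29.4721[hold]; j=2 S=143.5021 intr=0.0000 cont=11.6091 V=11.6091[hold]; j=3 S=195.9010 intr=0.0000 cont=2.6898 V=2.6898[hold]  S*(3)=77.0019
k=2: j=0 S=89.9686 intr=40.1414 cont=41.3766 V=41.3766[hold]; j=1 S=122.8200 intr=7.2900 cont=20.6812 V=20.6812[hold]; j=2 S=167.6670 intr=0.0000 cont=7.2415 V=7.2415[hold]  S*(2)=-
k=1: j=0 S=105.1187 intr=24.9913 cont=31.1407 V=31.1407[hold]; j=1 S=143.5021 intr=0.0000 cont=14.0777 V=14.0777[hold]  S*(1)=-
k=0: j=0 S=122.8200 intr=7.2900 cont=22.7224 V=22.7224[hold]  S*(0)=-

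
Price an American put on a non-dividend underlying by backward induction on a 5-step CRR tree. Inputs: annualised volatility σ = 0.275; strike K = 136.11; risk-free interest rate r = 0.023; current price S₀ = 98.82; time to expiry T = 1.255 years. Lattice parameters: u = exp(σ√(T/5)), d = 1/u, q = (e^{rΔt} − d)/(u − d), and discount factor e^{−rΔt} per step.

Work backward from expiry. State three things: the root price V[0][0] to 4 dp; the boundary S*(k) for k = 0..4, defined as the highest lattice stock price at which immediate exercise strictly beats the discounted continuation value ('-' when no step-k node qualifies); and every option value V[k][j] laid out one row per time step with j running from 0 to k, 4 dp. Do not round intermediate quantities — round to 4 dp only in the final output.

Δt=0.25100, u=1.14772, d=0.87129, q=0.48656, disc=e^(-rΔt)=0.99424
k=5 terminal: V=max(K-S,0) → 86.4884 70.7457 50.0086 22.6926 0.0000 0.0000
k=4: j=0 S=56.9516 intr=79.1584 cont=78.3749 V=79.1584[EX]; j=1 S=75.0197 intr=61.0903 cont=60.3068 V=61.0903[EX]; j=2 S=98.8200 intr=37.2900 cont=36.5065 V=37.2900[EX]; j=3 S=130.1711 intr=5.9389 cont=11.5843 V=11.5843[hold]; j=4 S=171.4684 intr=0.0000 cont=0.0000 V=0.0000[hold]  S*(4)=98.8200
k=3: j=0 S=65.3643 intr=70.7457 cont=69.9622 V=70.7457[EX]; j=1 S=86.1014 intr=50.0086 cont=49.2251 V=50.0086[EX]; j=2 S=113.4174 intr=22.6926 cont=24.6401 V=24.6401[hold]; j=3 S=149.3995 intr=0.0000 cont=5.9137 V=5.9137[hold]  S*(3)=86.1014
k=2: j=0 S=75.0197 intr=61.0903 cont=60.3068 V=61.0903[EX]; j=1 S=98.8200 intr=37.2900 cont=37.4486 V=37.4486[hold]; j=2 S=130.1711 intr=5.9389 cont=15.4392 V=15.4392[hold]  S*(2)=75.0197
k=1: j=0 S=86.1014 intr=50.0086 cont=49.3019 V=50.0086[EX]; j=1 S=113.4174 intr=22.6926 cont=26.5859 V=26.5859[hold]  S*(1)=86.1014
k=0: j=0 S=98.8200 intr=37.2900 cont=38.3899 V=38.3899[hold]  S*(0)=-

price = 38.3899
boundary = - 86.1014 75.0197 86.1014 98.8200
tree:
38.3899
50.0086 26.5859
61.0903 37.4486 15.4392
70.7457 50.0086 24.6401 5.9137
79.1584 61.0903 37.2900 11.5843 0.0000
86.4884 70.7457 50.0086 22.6926 0.0000 0.0000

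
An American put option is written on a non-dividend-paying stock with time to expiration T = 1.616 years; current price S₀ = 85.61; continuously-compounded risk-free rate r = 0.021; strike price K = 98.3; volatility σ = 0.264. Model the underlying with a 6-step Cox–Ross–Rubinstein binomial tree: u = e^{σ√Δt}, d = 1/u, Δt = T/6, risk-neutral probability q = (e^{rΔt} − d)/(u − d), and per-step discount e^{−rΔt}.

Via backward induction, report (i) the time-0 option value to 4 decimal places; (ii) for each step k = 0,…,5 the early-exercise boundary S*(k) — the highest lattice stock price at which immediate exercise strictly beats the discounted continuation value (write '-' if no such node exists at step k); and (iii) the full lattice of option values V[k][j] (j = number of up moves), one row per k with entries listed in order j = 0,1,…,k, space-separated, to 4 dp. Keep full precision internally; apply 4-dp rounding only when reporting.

price = 18.3443
boundary = - - 65.0909 56.7568 65.0909 74.6487
tree:
18.3443
25.1573 11.3653
33.2091 16.9497 5.6020
41.5432 24.3170 9.3692 1.6900
48.8102 33.2091 15.2125 3.3093 0.0000
55.1468 41.5432 23.6513 6.4804 0.0000 0.0000
60.6720 48.8102 33.2091 12.6900 0.0000 0.0000 0.0000

Δt=0.26933  u=1.14684  d=0.87196  q=0.48644  discount=0.99436
step 6 (expiry): payoffs max(K−S,0) = 60.6720 48.8102 33.2091 12.6900 0.0000 0.0000 0.0000
step 5: (k=5,j=0): S=43.1532, (K−S)⁺=55.1468, hold=54.5924 ⇒ V=55.1468 exercise | (k=5,j=1): S=56.7568, (K−S)⁺=41.5432, hold=40.9888 ⇒ V=41.5432 exercise | (k=5,j=2): S=74.6487, (K−S)⁺=23.6513, hold=23.0969 ⇒ V=23.6513 exercise | (k=5,j=3): S=98.1808, (K−S)⁺=0.1192, hold=6.4804 ⇒ V=6.4804 continue | (k=5,j=4): S=129.1312, (K−S)⁺=0.0000, hold=0.0000 ⇒ V=0.0000 continue | (k=5,j=5): S=169.8383, (K−S)⁺=0.0000, hold=0.0000 ⇒ V=0.0000 continue  boundary S*=74.6487
step 4: (k=4,j=0): S=49.4898, (K−S)⁺=48.8102, hold=48.2558 ⇒ V=48.8102 exercise | (k=4,j=1): S=65.0909, (K−S)⁺=33.2091, hold=32.6547 ⇒ V=33.2091 exercise | (k=4,j=2): S=85.6100, (K−S)⁺=12.6900, hold=15.2125 ⇒ V=15.2125 continue | (k=4,j=3): S=112.5976, (K−S)⁺=0.0000, hold=3.3093 ⇒ V=3.3093 continue | (k=4,j=4): S=148.0926, (K−S)⁺=0.0000, hold=0.0000 ⇒ V=0.0000 continue  boundary S*=65.0909
step 3: (k=3,j=0): S=56.7568, (K−S)⁺=41.5432, hold=40.9888 ⇒ V=41.5432 exercise | (k=3,j=1): S=74.6487, (K−S)⁺=23.6513, hold=24.3170 ⇒ V=24.3170 continue | (k=3,j=2): S=98.1808, (K−S)⁺=0.1192, hold=9.3692 ⇒ V=9.3692 continue | (k=3,j=3): S=129.1312, (K−S)⁺=0.0000, hold=1.6900 ⇒ V=1.6900 continue  boundary S*=56.7568
step 2: (k=2,j=0): S=65.0909, (K−S)⁺=33.2091, hold=32.9767 ⇒ V=33.2091 exercise | (k=2,j=1): S=85.6100, (K−S)⁺=12.6900, hold=16.9497 ⇒ V=16.9497 continue | (k=2,j=2): S=112.5976, (K−S)⁺=0.0000, hold=5.6020 ⇒ V=5.6020 continue  boundary S*=65.0909
step 1: (k=1,j=0): S=74.6487, (K−S)⁺=23.6513, hold=25.1573 ⇒ V=25.1573 continue | (k=1,j=1): S=98.1808, (K−S)⁺=0.1192, hold=11.3653 ⇒ V=11.3653 continue  boundary S*=-
step 0: (k=0,j=0): S=85.6100, (K−S)⁺=12.6900, hold=18.3443 ⇒ V=18.3443 continue  boundary S*=-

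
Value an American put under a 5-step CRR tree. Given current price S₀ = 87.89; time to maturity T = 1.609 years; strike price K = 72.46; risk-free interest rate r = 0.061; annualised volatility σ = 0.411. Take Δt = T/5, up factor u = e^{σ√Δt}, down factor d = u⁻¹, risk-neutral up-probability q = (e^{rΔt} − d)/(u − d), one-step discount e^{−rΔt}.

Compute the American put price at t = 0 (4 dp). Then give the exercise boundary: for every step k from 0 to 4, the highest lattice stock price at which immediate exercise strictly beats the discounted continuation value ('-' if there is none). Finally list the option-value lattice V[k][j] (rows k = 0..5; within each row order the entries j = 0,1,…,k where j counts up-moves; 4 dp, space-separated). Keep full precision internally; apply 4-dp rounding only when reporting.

price = 7.4194
boundary = - - - 43.6689 55.1351
tree:
7.4194
12.0694 2.7678
19.0494 5.1254 0.3687
28.7911 9.4480 0.7288 0.0000
37.8727 17.3249 1.4407 0.0000 0.0000
45.0656 28.7911 2.8480 0.0000 0.0000 0.0000

Δt=0.32180, u=1.26257, d=0.79204, q=0.48411, disc=e^(-rΔt)=0.98056
k=5 terminal: V=max(K-S,0) → 45.0656 28.7911 2.8480 0.0000 0.0000 0.0000
k=4: j=0 S=34.5873 intr=37.8727 cont=36.4642 V=37.8727[EX]; j=1 S=55.1351 intr=17.3249 cont=15.9164 V=17.3249[EX]; j=2 S=87.8900 intr=0.0000 cont=1.4407 V=1.4407[hold]; j=3 S=140.1041 intr=0.0000 cont=0.0000 V=0.0000[hold]; j=4 S=223.3377 intr=0.0000 cont=0.0000 V=0.0000[hold]  S*(4)=55.1351
k=3: j=0 S=43.6689 intr=28.7911 cont=27.3826 V=28.7911[EX]; j=1 S=69.6120 intr=2.8480 cont=9.4480 V=9.4480[hold]; j=2 S=110.9673 intr=0.0000 cont=0.7288 V=0.7288[hold]; j=3 S=176.8912 intr=0.0000 cont=0.0000 V=0.0000[hold]  S*(3)=43.6689
k=2: j=0 S=55.1351 intr=17.3249 cont=19.0494 V=19.0494[hold]; j=1 S=87.8900 intr=0.0000 cont=5.1254 V=5.1254[hold]; j=2 S=140.1041 intr=0.0000 cont=0.3687 V=0.3687[hold]  S*(2)=-
k=1: j=0 S=69.6120 intr=2.8480 cont=12.0694 V=12.0694[hold]; j=1 S=110.9673 intr=0.0000 cont=2.7678 V=2.7678[hold]  S*(1)=-
k=0: j=0 S=87.8900 intr=0.0000 cont=7.4194 V=7.4194[hold]  S*(0)=-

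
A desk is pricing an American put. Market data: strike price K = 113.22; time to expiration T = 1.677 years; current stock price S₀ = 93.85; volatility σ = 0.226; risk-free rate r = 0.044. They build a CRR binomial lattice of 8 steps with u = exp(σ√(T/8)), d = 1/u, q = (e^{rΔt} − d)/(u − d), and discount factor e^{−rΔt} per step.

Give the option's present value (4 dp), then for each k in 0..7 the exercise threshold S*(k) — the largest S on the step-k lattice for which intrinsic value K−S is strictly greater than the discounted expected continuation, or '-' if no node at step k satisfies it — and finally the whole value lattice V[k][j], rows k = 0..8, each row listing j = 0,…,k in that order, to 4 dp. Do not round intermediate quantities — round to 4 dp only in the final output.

price = 20.6658
boundary = - 84.6245 76.3059 84.6245 76.3059 84.6245 93.8500 84.6245
tree:
20.6658
28.5955 13.6813
36.9141 20.1558 7.9216
44.4150 28.5955 12.6893 3.6418
51.1785 36.9141 19.5431 6.5601 1.0005
57.2772 44.4150 28.5955 11.4975 2.0987 0.0000
62.7764 51.1785 36.9141 19.3700 4.4023 0.0000 0.0000
67.7350 57.2772 44.4150 28.5955 9.2343 0.0000 0.0000 0.0000
72.2062 62.7764 51.1785 36.9141 19.3700 0.0000 0.0000 0.0000 0.0000

Δt=0.20963, u=1.10902, d=0.90170, q=0.51885, disc=e^(-rΔt)=0.99082
k=8 terminal: V=max(K-S,0) → 72.2062 62.7764 51.1785 36.9141 19.3700 0.0000 0.0000 0.0000 0.0000
k=7: j=0 S=45.4850 intr=67.7350 cont=66.6955 V=67.7350[EX]; j=1 S=55.9428 intr=57.2772 cont=56.2377 V=57.2772[EX]; j=2 S=68.8050 intr=44.4150 cont=43.3755 V=44.4150[EX]; j=3 S=84.6245 intr=28.5955 cont=27.5560 V=28.5955[EX]; j=4 S=104.0812 intr=9.1388 cont=9.2343 V=9.2343[hold]; j=5 S=128.0113 intr=0.0000 cont=0.0000 V=0.0000[hold]; j=6 S=157.4434 intr=0.0000 cont=0.0000 V=0.0000[hold]; j=7 S=193.6425 intr=0.0000 cont=0.0000 V=0.0000[hold]  S*(7)=84.6245
k=6: j=0 S=50.4436 intr=62.7764 cont=61.7369 V=62.7764[EX]; j=1 S=62.0415 intr=51.1785 cont=50.1391 V=51.1785[EX]; j=2 S=76.3059 intr=36.9141 cont=35.8746 V=36.9141[EX]; j=3 S=93.8500 intr=19.3700 cont=18.3796 V=19.3700[EX]; j=4 S=115.4278 intr=0.0000 cont=4.4023 V=4.4023[hold]; j=5 S=141.9667 intr=0.0000 cont=0.0000 V=0.0000[hold]; j=6 S=174.6074 intr=0.0000 cont=0.0000 V=0.0000[hold]  S*(6)=93.8500
k=5: j=0 S=55.9428 intr=57.2772 cont=56.2377 V=57.2772[EX]; j=1 S=68.8050 intr=44.4150 cont=43.3755 V=44.4150[EX]; j=2 S=84.6245 intr=28.5955 cont=27.5560 V=28.5955[EX]; j=3 S=104.0812 intr=9.1388 cont=11.4975 V=11.4975[hold]; j=4 S=128.0113 intr=0.0000 cont=2.0987 V=2.0987[hold]; j=5 S=157.4434 intr=0.0000 cont=0.0000 V=0.0000[hold]  S*(5)=84.6245
k=4: j=0 S=62.0415 intr=51.1785 cont=50.1391 V=51.1785[EX]; j=1 S=76.3059 intr=36.9141 cont=35.8746 V=36.9141[EX]; j=2 S=93.8500 intr=19.3700 cont=19.5431 V=19.5431[hold]; j=3 S=115.4278 intr=0.0000 cont=6.5601 V=6.5601[hold]; j=4 S=141.9667 intr=0.0000 cont=1.0005 V=1.0005[hold]  S*(4)=76.3059
k=3: j=0 S=68.8050 intr=44.4150 cont=43.3755 V=44.4150[EX]; j=1 S=84.6245 intr=28.5955 cont=27.6450 V=28.5955[EX]; j=2 S=104.0812 intr=9.1388 cont=12.6893 V=12.6893[hold]; j=3 S=128.0113 intr=0.0000 cont=3.6418 V=3.6418[hold]  S*(3)=84.6245
k=2: j=0 S=76.3059 intr=36.9141 cont=35.8746 V=36.9141[EX]; j=1 S=93.8500 intr=19.3700 cont=20.1558 V=20.1558[hold]; j=2 S=115.4278 intr=0.0000 cont=7.9216 V=7.9216[hold]  S*(2)=76.3059
k=1: j=0 S=84.6245 intr=28.5955 cont=27.9600 V=28.5955[EX]; j=1 S=104.0812 intr=9.1388 cont=13.6813 V=13.6813[hold]  S*(1)=84.6245
k=0: j=0 S=93.8500 intr=19.3700 cont=20.6658 V=20.6658[hold]  S*(0)=-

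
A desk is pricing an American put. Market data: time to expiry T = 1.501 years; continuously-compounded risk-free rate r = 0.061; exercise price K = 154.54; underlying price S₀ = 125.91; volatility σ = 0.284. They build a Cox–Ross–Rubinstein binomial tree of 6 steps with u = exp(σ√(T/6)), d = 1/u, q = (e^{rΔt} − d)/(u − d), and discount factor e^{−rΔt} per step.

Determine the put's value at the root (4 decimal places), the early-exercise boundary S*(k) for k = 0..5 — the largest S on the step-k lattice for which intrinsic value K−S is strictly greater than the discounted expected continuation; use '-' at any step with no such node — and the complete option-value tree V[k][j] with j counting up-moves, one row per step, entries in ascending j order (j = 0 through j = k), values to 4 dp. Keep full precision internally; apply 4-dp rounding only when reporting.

price = 31.2628
boundary = - 109.2370 94.7719 109.2370 125.9100 109.2370
tree:
31.2628
45.3030 19.1514
59.7681 30.0950 9.5564
72.3178 45.3030 16.8644 3.0531
83.2056 59.7681 28.6300 6.4383 0.0000
92.6517 72.3178 45.3030 13.5768 0.0000 0.0000
100.8470 83.2056 59.7681 28.6300 0.0000 0.0000 0.0000

params: Δt=0.25017 u=1.15263 d=0.86758 q=0.51849 e^(-rΔt)=0.98486
t_6 payoffs: 100.8470 83.2056 59.7681 28.6300 0.0000 0.0000 0.0000
t_5: node(5,0) S=61.8883 payoff=92.6517 vs cont=90.3113 → 92.6517 [stop]  node(5,1) S=82.2222 payoff=72.3178 vs cont=69.9774 → 72.3178 [stop]  node(5,2) S=109.2370 payoff=45.3030 vs cont=42.9626 → 45.3030 [stop]  node(5,3) S=145.1278 payoff=9.4122 vs cont=13.5768 → 13.5768 [wait]  node(5,4) S=192.8108 payoff=0.0000 vs cont=0.0000 → 0.0000 [wait]  node(5,5) S=256.1604 payoff=0.0000 vs cont=0.0000 → 0.0000 [wait]  ⇒ S*(5)=109.2370
t_4: node(4,0) S=71.3344 payoff=83.2056 vs cont=80.8652 → 83.2056 [stop]  node(4,1) S=94.7719 payoff=59.7681 vs cont=57.4277 → 59.7681 [stop]  node(4,2) S=125.9100 payoff=28.6300 vs cont=28.4162 → 28.6300 [stop]  node(4,3) S=167.2788 payoff=0.0000 vs cont=6.4383 → 6.4383 [wait]  node(4,4) S=222.2397 payoff=0.0000 vs cont=0.0000 → 0.0000 [wait]  ⇒ S*(4)=125.9100
t_3: node(3,0) S=82.2222 payoff=72.3178 vs cont=69.9774 → 72.3178 [stop]  node(3,1) S=109.2370 payoff=45.3030 vs cont=42.9626 → 45.3030 [stop]  node(3,2) S=145.1278 payoff=9.4122 vs cont=16.8644 → 16.8644 [wait]  node(3,3) S=192.8108 payoff=0.0000 vs cont=3.0531 → 3.0531 [wait]  ⇒ S*(3)=109.2370
t_2: node(2,0) S=94.7719 payoff=59.7681 vs cont=57.4277 → 59.7681 [stop]  node(2,1) S=125.9100 payoff=28.6300 vs cont=30.0950 → 30.0950 [wait]  node(2,2) S=167.2788 payoff=0.0000 vs cont=9.5564 → 9.5564 [wait]  ⇒ S*(2)=94.7719
t_1: node(1,0) S=109.2370 payoff=45.3030 vs cont=43.7107 → 45.3030 [stop]  node(1,1) S=145.1278 payoff=9.4122 vs cont=19.1514 → 19.1514 [wait]  ⇒ S*(1)=109.2370
t_0: node(0,0) S=125.9100 payoff=28.6300 vs cont=31.2628 → 31.2628 [wait]  ⇒ S*(0)=-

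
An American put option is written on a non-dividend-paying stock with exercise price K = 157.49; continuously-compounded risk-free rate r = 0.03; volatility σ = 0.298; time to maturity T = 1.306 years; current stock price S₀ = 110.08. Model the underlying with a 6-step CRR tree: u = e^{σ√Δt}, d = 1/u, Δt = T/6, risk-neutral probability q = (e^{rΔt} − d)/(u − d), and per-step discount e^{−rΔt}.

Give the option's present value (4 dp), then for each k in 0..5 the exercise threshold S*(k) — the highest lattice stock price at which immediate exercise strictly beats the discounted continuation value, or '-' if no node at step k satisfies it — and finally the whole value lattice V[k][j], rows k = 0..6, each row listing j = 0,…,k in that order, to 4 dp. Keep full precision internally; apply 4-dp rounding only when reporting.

price = 48.2737
boundary = - 95.7917 83.3580 95.7917 110.0800 126.4995
tree:
48.2737
61.6983 34.8799
74.1320 47.4453 22.2054
84.9518 61.6983 33.1741 11.0308
94.3672 74.1320 47.4100 18.7294 3.1268
102.5605 84.9518 61.6983 30.9905 6.1565 0.0000
109.6903 94.3672 74.1320 47.4100 12.1218 0.0000 0.0000

Δt=0.21767, u=1.14916, d=0.87020, q=0.48878, disc=e^(-rΔt)=0.99349
k=6 terminal: V=max(K-S,0) → 109.6903 94.3672 74.1320 47.4100 12.1218 0.0000 0.0000
k=5: j=0 S=54.9295 intr=102.5605 cont=101.5354 V=102.5605[EX]; j=1 S=72.5382 intr=84.9518 cont=83.9267 V=84.9518[EX]; j=2 S=95.7917 intr=61.6983 cont=60.6732 V=61.6983[EX]; j=3 S=126.4995 intr=30.9905 cont=29.9654 V=30.9905[EX]; j=4 S=167.0513 intr=0.0000 cont=6.1565 V=6.1565[hold]; j=5 S=220.6027 intr=0.0000 cont=0.0000 V=0.0000[hold]  S*(5)=126.4995
k=4: j=0 S=63.1228 intr=94.3672 cont=93.3421 V=94.3672[EX]; j=1 S=83.3580 intr=74.1320 cont=73.1069 V=74.1320[EX]; j=2 S=110.0800 intr=47.4100 cont=46.3849 V=47.4100[EX]; j=3 S=145.3682 intr=12.1218 cont=18.7294 V=18.7294[hold]; j=4 S=191.9687 intr=0.0000 cont=3.1268 V=3.1268[hold]  S*(4)=110.0800
k=3: j=0 S=72.5382 intr=84.9518 cont=83.9267 V=84.9518[EX]; j=1 S=95.7917 intr=61.6983 cont=60.6732 V=61.6983[EX]; j=2 S=126.4995 intr=30.9905 cont=33.1741 V=33.1741[hold]; j=3 S=167.0513 intr=0.0000 cont=11.0308 V=11.0308[hold]  S*(3)=95.7917
k=2: j=0 S=83.3580 intr=74.1320 cont=73.1069 V=74.1320[EX]; j=1 S=110.0800 intr=47.4100 cont=47.4453 V=47.4453[hold]; j=2 S=145.3682 intr=12.1218 cont=22.2054 V=22.2054[hold]  S*(2)=83.3580
k=1: j=0 S=95.7917 intr=61.6983 cont=60.6904 V=61.6983[EX]; j=1 S=126.4995 intr=30.9905 cont=34.8799 V=34.8799[hold]  S*(1)=95.7917
k=0: j=0 S=110.0800 intr=47.4100 cont=48.2737 V=48.2737[hold]  S*(0)=-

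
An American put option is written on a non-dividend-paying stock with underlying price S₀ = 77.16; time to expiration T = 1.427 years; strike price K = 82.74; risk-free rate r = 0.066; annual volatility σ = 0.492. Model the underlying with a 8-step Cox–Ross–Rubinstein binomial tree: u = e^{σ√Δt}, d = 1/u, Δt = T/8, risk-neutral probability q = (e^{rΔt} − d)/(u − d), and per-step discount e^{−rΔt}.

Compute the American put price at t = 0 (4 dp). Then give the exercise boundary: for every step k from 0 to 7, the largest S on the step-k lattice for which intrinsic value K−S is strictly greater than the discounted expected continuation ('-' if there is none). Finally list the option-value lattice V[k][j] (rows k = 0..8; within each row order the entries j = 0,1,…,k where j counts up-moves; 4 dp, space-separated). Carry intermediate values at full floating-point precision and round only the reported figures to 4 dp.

price = 17.9972
boundary = - - - 41.3677 50.9219 41.3677 50.9219 62.6828
tree:
17.9972
24.5125 11.2873
32.3867 16.4719 5.8724
41.3723 23.3208 9.3577 2.1898
49.1339 31.8181 14.5660 3.8688 0.3997
55.4393 41.3723 21.9880 6.7749 0.7726 0.0000
60.5616 49.1339 31.8181 11.7360 1.4935 0.0000 0.0000
64.7228 55.4393 41.3723 20.0572 2.8868 0.0000 0.0000 0.0000
68.1033 60.5616 49.1339 31.8181 5.5800 0.0000 0.0000 0.0000 0.0000

Δt=0.17838, u=1.23096, d=0.81237, q=0.47653, disc=e^(-rΔt)=0.98830
k=8 terminal: V=max(K-S,0) → 68.1033 60.5616 49.1339 31.8181 5.5800 0.0000 0.0000 0.0000 0.0000
k=7: j=0 S=18.0172 intr=64.7228 cont=63.7544 V=64.7228[EX]; j=1 S=27.3007 intr=55.4393 cont=54.4709 V=55.4393[EX]; j=2 S=41.3677 intr=41.3723 cont=40.4039 V=41.3723[EX]; j=3 S=62.6828 intr=20.0572 cont=19.0888 V=20.0572[EX]; j=4 S=94.9808 intr=0.0000 cont=2.8868 V=2.8868[hold]; j=5 S=143.9206 intr=0.0000 cont=0.0000 V=0.0000[hold]; j=6 S=218.0772 intr=0.0000 cont=0.0000 V=0.0000[hold]; j=7 S=330.4437 intr=0.0000 cont=0.0000 V=0.0000[hold]  S*(7)=62.6828
k=6: j=0 S=22.1784 intr=60.5616 cont=59.5932 V=60.5616[EX]; j=1 S=33.6061 intr=49.1339 cont=48.1656 V=49.1339[EX]; j=2 S=50.9219 intr=31.8181 cont=30.8497 V=31.8181[EX]; j=3 S=77.1600 intr=5.5800 cont=11.7360 V=11.7360[hold]; j=4 S=116.9175 intr=0.0000 cont=1.4935 V=1.4935[hold]; j=5 S=177.1604 intr=0.0000 cont=0.0000 V=0.0000[hold]; j=6 S=268.4441 intr=0.0000 cont=0.0000 V=0.0000[hold]  S*(6)=50.9219
k=5: j=0 S=27.3007 intr=55.4393 cont=54.4709 V=55.4393[EX]; j=1 S=41.3677 intr=41.3723 cont=40.4039 V=41.3723[EX]; j=2 S=62.6828 intr=20.0572 cont=21.9880 V=21.9880[hold]; j=3 S=94.9808 intr=0.0000 cont=6.7749 V=6.7749[hold]; j=4 S=143.9206 intr=0.0000 cont=0.7726 V=0.7726[hold]; j=5 S=218.0772 intr=0.0000 cont=0.0000 V=0.0000[hold]  S*(5)=41.3677
k=4: j=0 S=33.6061 intr=49.1339 cont=48.1656 V=49.1339[EX]; j=1 S=50.9219 intr=31.8181 cont=31.7590 V=31.8181[EX]; j=2 S=77.1600 intr=5.5800 cont=14.5660 V=14.5660[hold]; j=3 S=116.9175 intr=0.0000 cont=3.8688 V=3.8688[hold]; j=4 S=177.1604 intr=0.0000 cont=0.3997 V=0.3997[hold]  S*(4)=50.9219
k=3: j=0 S=41.3677 intr=41.3723 cont=40.4039 V=41.3723[EX]; j=1 S=62.6828 intr=20.0572 cont=23.3208 V=23.3208[hold]; j=2 S=94.9808 intr=0.0000 cont=9.3577 V=9.3577[hold]; j=3 S=143.9206 intr=0.0000 cont=2.1898 V=2.1898[hold]  S*(3)=41.3677
k=2: j=0 S=50.9219 intr=31.8181 cont=32.3867 V=32.3867[hold]; j=1 S=77.1600 intr=5.5800 cont=16.4719 V=16.4719[hold]; j=2 S=116.9175 intr=0.0000 cont=5.8724 V=5.8724[hold]  S*(2)=-
k=1: j=0 S=62.6828 intr=20.0572 cont=24.5125 V=24.5125[hold]; j=1 S=94.9808 intr=0.0000 cont=11.2873 V=11.2873[hold]  S*(1)=-
k=0: j=0 S=77.1600 intr=5.5800 cont=17.9972 V=17.9972[hold]  S*(0)=-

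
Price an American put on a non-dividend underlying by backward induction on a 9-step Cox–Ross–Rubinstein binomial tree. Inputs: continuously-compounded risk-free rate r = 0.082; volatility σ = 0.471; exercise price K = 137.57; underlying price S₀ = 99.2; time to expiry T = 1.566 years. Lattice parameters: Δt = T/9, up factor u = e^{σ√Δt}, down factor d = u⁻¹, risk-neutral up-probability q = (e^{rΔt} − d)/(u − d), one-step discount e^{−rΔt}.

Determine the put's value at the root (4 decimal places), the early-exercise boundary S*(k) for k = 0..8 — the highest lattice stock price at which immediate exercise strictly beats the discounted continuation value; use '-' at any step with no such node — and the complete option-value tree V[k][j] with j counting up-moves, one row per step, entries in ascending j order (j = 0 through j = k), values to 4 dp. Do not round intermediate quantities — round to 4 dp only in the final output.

Δt=0.17400  u=1.21710  d=0.82163  q=0.48738  discount=0.98583
step 9 (expiry): payoffs max(K−S,0) = 120.6430 112.4955 100.4265 82.5482 56.0647 16.8338 0.0000 0.0000 0.0000 0.0000
step 8: (k=8,j=0): S=20.6018, (K−S)⁺=116.9682, hold=115.0192 ⇒ V=116.9682 exercise | (k=8,j=1): S=30.5181, (K−S)⁺=107.0519, hold=105.1030 ⇒ V=107.0519 exercise | (k=8,j=2): S=45.2073, (K−S)⁺=92.3627, hold=90.4138 ⇒ V=92.3627 exercise | (k=8,j=3): S=66.9669, (K−S)⁺=70.6031, hold=68.6542 ⇒ V=70.6031 exercise | (k=8,j=4): S=99.2000, (K−S)⁺=38.3700, hold=36.4211 ⇒ V=38.3700 exercise | (k=8,j=5): S=146.9478, (K−S)⁺=0.0000, hold=8.5072 ⇒ V=8.5072 continue | (k=8,j=6): S=217.6780, (K−S)⁺=0.0000, hold=0.0000 ⇒ V=0.0000 continue | (k=8,j=7): S=322.4526, (K−S)⁺=0.0000, hold=0.0000 ⇒ V=0.0000 continue | (k=8,j=8): S=477.6582, (K−S)⁺=0.0000, hold=0.0000 ⇒ V=0.0000 continue  boundary S*=99.2000
step 7: (k=7,j=0): S=25.0745, (K−S)⁺=112.4955, hold=110.5466 ⇒ V=112.4955 exercise | (k=7,j=1): S=37.1435, (K−S)⁺=100.4265, hold=98.4776 ⇒ V=100.4265 exercise | (k=7,j=2): S=55.0218, (K−S)⁺=82.5482, hold=80.5993 ⇒ V=82.5482 exercise | (k=7,j=3): S=81.5053, (K−S)⁺=56.0647, hold=54.1158 ⇒ V=56.0647 exercise | (k=7,j=4): S=120.7362, (K−S)⁺=16.8338, hold=23.4782 ⇒ V=23.4782 continue | (k=7,j=5): S=178.8499, (K−S)⁺=0.0000, hold=4.2992 ⇒ V=4.2992 continue | (k=7,j=6): S=264.9355, (K−S)⁺=0.0000, hold=0.0000 ⇒ V=0.0000 continue | (k=7,j=7): S=392.4565, (K−S)⁺=0.0000, hold=0.0000 ⇒ V=0.0000 continue  boundary S*=81.5053
step 6: (k=6,j=0): S=30.5181, (K−S)⁺=107.0519, hold=105.1030 ⇒ V=107.0519 exercise | (k=6,j=1): S=45.2073, (K−S)⁺=92.3627, hold=90.4138 ⇒ V=92.3627 exercise | (k=6,j=2): S=66.9669, (K−S)⁺=70.6031, hold=68.6542 ⇒ V=70.6031 exercise | (k=6,j=3): S=99.2000, (K−S)⁺=38.3700, hold=39.6135 ⇒ V=39.6135 continue | (k=6,j=4): S=146.9478, (K−S)⁺=0.0000, hold=13.9306 ⇒ V=13.9306 continue | (k=6,j=5): S=217.6780, (K−S)⁺=0.0000, hold=2.1726 ⇒ V=2.1726 continue | (k=6,j=6): S=322.4526, (K−S)⁺=0.0000, hold=0.0000 ⇒ V=0.0000 continue  boundary S*=66.9669
step 5: (k=5,j=0): S=37.1435, (K−S)⁺=100.4265, hold=98.4776 ⇒ V=100.4265 exercise | (k=5,j=1): S=55.0218, (K−S)⁺=82.5482, hold=80.5993 ⇒ V=82.5482 exercise | (k=5,j=2): S=81.5053, (K−S)⁺=56.0647, hold=54.7132 ⇒ V=56.0647 exercise | (k=5,j=3): S=120.7362, (K−S)⁺=16.8338, hold=26.7124 ⇒ V=26.7124 continue | (k=5,j=4): S=178.8499, (K−S)⁺=0.0000, hold=8.0839 ⇒ V=8.0839 continue | (k=5,j=5): S=264.9355, (K−S)⁺=0.0000, hold=1.0980 ⇒ V=1.0980 continue  boundary S*=81.5053
step 4: (k=4,j=0): S=45.2073, (K−S)⁺=92.3627, hold=90.4138 ⇒ V=92.3627 exercise | (k=4,j=1): S=66.9669, (K−S)⁺=70.6031, hold=68.6542 ⇒ V=70.6031 exercise | (k=4,j=2): S=99.2000, (K−S)⁺=38.3700, hold=41.1675 ⇒ V=41.1675 continue | (k=4,j=3): S=146.9478, (K−S)⁺=0.0000, hold=17.3835 ⇒ V=17.3835 continue | (k=4,j=4): S=217.6780, (K−S)⁺=0.0000, hold=4.6128 ⇒ V=4.6128 continue  boundary S*=66.9669
step 3: (k=3,j=0): S=55.0218, (K−S)⁺=82.5482, hold=80.5993 ⇒ V=82.5482 exercise | (k=3,j=1): S=81.5053, (K−S)⁺=56.0647, hold=55.4599 ⇒ V=56.0647 exercise | (k=3,j=2): S=120.7362, (K−S)⁺=16.8338, hold=29.1567 ⇒ V=29.1567 continue | (k=3,j=3): S=178.8499, (K−S)⁺=0.0000, hold=11.0012 ⇒ V=11.0012 continue  boundary S*=81.5053
step 2: (k=2,j=0): S=66.9669, (K−S)⁺=70.6031, hold=68.6542 ⇒ V=70.6031 exercise | (k=2,j=1): S=99.2000, (K−S)⁺=38.3700, hold=42.3419 ⇒ V=42.3419 continue | (k=2,j=2): S=146.9478, (K−S)⁺=0.0000, hold=20.0204 ⇒ V=20.0204 continue  boundary S*=66.9669
step 1: (k=1,j=0): S=81.5053, (K−S)⁺=56.0647, hold=56.0241 ⇒ V=56.0647 exercise | (k=1,j=1): S=120.7362, (K−S)⁺=16.8338, hold=31.0172 ⇒ V=31.0172 continue  boundary S*=81.5053
step 0: (k=0,j=0): S=99.2000, (K−S)⁺=38.3700, hold=43.2358 ⇒ V=43.2358 continue  boundary S*=-

price = 43.2358
boundary = - 81.5053 66.9669 81.5053 66.9669 81.5053 66.9669 81.5053 99.2000
tree:
43.2358
56.0647 31.0172
70.6031 42.3419 20.0204
82.5482 56.0647 29.1567 11.0012
92.3627 70.6031 41.1675 17.3835 4.6128
100.4265 82.5482 56.0647 26.7124 8.0839 1.0980
107.0519 92.3627 70.6031 39.6135 13.9306 2.1726 0.0000
112.4955 100.4265 82.5482 56.0647 23.4782 4.2992 0.0000 0.0000
116.9682 107.0519 92.3627 70.6031 38.3700 8.5072 0.0000 0.0000 0.0000
120.6430 112.4955 100.4265 82.5482 56.0647 16.8338 0.0000 0.0000 0.0000 0.0000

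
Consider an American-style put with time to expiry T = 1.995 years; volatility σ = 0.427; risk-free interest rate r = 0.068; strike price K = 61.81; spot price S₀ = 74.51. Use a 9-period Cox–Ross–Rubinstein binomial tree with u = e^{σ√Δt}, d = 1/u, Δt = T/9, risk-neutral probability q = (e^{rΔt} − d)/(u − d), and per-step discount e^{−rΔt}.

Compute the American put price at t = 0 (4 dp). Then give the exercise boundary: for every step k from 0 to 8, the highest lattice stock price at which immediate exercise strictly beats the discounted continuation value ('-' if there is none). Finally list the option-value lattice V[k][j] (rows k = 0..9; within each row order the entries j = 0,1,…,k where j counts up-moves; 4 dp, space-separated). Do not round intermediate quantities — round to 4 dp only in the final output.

price = 7.4714
boundary = - - - - 33.3408 40.7648 33.3408 40.7648 49.8420
tree:
7.4714
10.9285 4.0687
15.5478 6.4114 1.7320
21.4236 9.8533 2.9917 0.4612
28.4692 14.6820 5.0825 0.8863 0.0285
34.5412 21.0452 8.4481 1.7017 0.0565 0.0000
39.5073 28.4692 13.6283 3.2639 0.1119 0.0000 0.0000
43.5691 34.5412 21.0452 6.2535 0.2217 0.0000 0.0000 0.0000
46.8911 39.5073 28.4692 11.9680 0.4391 0.0000 0.0000 0.0000 0.0000
49.6081 43.5691 34.5412 21.0452 0.8697 0.0000 0.0000 0.0000 0.0000 0.0000

params: Δt=0.22167 u=1.22267 d=0.81788 q=0.48743 e^(-rΔt)=0.98504
t_9 payoffs: 49.6081 43.5691 34.5412 21.0452 0.8697 0.0000 0.0000 0.0000 0.0000 0.0000
t_8: node(8,0) S=14.9189 payoff=46.8911 vs cont=45.9664 → 46.8911 [stop]  node(8,1) S=22.3027 payoff=39.5073 vs cont=38.5827 → 39.5073 [stop]  node(8,2) S=33.3408 payoff=28.4692 vs cont=27.5445 → 28.4692 [stop]  node(8,3) S=49.8420 payoff=11.9680 vs cont=11.0433 → 11.9680 [stop]  node(8,4) S=74.5100 payoff=0.0000 vs cont=0.4391 → 0.4391 [wait]  node(8,5) S=111.3868 payoff=0.0000 vs cont=0.0000 → 0.0000 [wait]  node(8,6) S=166.5150 payoff=0.0000 vs cont=0.0000 → 0.0000 [wait]  node(8,7) S=248.9274 payoff=0.0000 vs cont=0.0000 → 0.0000 [wait]  node(8,8) S=372.1277 payoff=0.0000 vs cont=0.0000 → 0.0000 [wait]  ⇒ S*(8)=49.8420
t_7: node(7,0) S=18.2409 payoff=43.5691 vs cont=42.6444 → 43.5691 [stop]  node(7,1) S=27.2688 payoff=34.5412 vs cont=33.6165 → 34.5412 [stop]  node(7,2) S=40.7648 payoff=21.0452 vs cont=20.1205 → 21.0452 [stop]  node(7,3) S=60.9403 payoff=0.8697 vs cont=6.2535 → 6.2535 [wait]  node(7,4) S=91.1012 payoff=0.0000 vs cont=0.2217 → 0.2217 [wait]  node(7,5) S=136.1895 payoff=0.0000 vs cont=0.0000 → 0.0000 [wait]  node(7,6) S=203.5930 payoff=0.0000 vs cont=0.0000 → 0.0000 [wait]  node(7,7) S=304.3563 payoff=0.0000 vs cont=0.0000 → 0.0000 [wait]  ⇒ S*(7)=40.7648
t_6: node(6,0) S=22.3027 payoff=39.5073 vs cont=38.5827 → 39.5073 [stop]  node(6,1) S=33.3408 payoff=28.4692 vs cont=27.5445 → 28.4692 [stop]  node(6,2) S=49.8420 payoff=11.9680 vs cont=13.6283 → 13.6283 [wait]  node(6,3) S=74.5100 payoff=0.0000 vs cont=3.2639 → 3.2639 [wait]  node(6,4) S=111.3868 payoff=0.0000 vs cont=0.1119 → 0.1119 [wait]  node(6,5) S=166.5150 payoff=0.0000 vs cont=0.0000 → 0.0000 [wait]  node(6,6) S=248.9274 payoff=0.0000 vs cont=0.0000 → 0.0000 [wait]  ⇒ S*(6)=33.3408
t_5: node(5,0) S=27.2688 payoff=34.5412 vs cont=33.6165 → 34.5412 [stop]  node(5,1) S=40.7648 payoff=21.0452 vs cont=20.9177 → 21.0452 [stop]  node(5,2) S=60.9403 payoff=0.8697 vs cont=8.4481 → 8.4481 [wait]  node(5,3) S=91.1012 payoff=0.0000 vs cont=1.7017 → 1.7017 [wait]  node(5,4) S=136.1895 payoff=0.0000 vs cont=0.0565 → 0.0565 [wait]  node(5,5) S=203.5930 payoff=0.0000 vs cont=0.0000 → 0.0000 [wait]  ⇒ S*(5)=40.7648
t_4: node(4,0) S=33.3408 payoff=28.4692 vs cont=27.5445 → 28.4692 [stop]  node(4,1) S=49.8420 payoff=11.9680 vs cont=14.6820 → 14.6820 [wait]  node(4,2) S=74.5100 payoff=0.0000 vs cont=5.0825 → 5.0825 [wait]  node(4,3) S=111.3868 payoff=0.0000 vs cont=0.8863 → 0.8863 [wait]  node(4,4) S=166.5150 payoff=0.0000 vs cont=0.0285 → 0.0285 [wait]  ⇒ S*(4)=33.3408
t_3: node(3,0) S=40.7648 payoff=21.0452 vs cont=21.4236 → 21.4236 [wait]  node(3,1) S=60.9403 payoff=0.8697 vs cont=9.8533 → 9.8533 [wait]  node(3,2) S=91.1012 payoff=0.0000 vs cont=2.9917 → 2.9917 [wait]  node(3,3) S=136.1895 payoff=0.0000 vs cont=0.4612 → 0.4612 [wait]  ⇒ S*(3)=-
t_2: node(2,0) S=49.8420 payoff=11.9680 vs cont=15.5478 → 15.5478 [wait]  node(2,1) S=74.5100 payoff=0.0000 vs cont=6.4114 → 6.4114 [wait]  node(2,2) S=111.3868 payoff=0.0000 vs cont=1.7320 → 1.7320 [wait]  ⇒ S*(2)=-
t_1: node(1,0) S=60.9403 payoff=0.8697 vs cont=10.9285 → 10.9285 [wait]  node(1,1) S=91.1012 payoff=0.0000 vs cont=4.0687 → 4.0687 [wait]  ⇒ S*(1)=-
t_0: node(0,0) S=74.5100 payoff=0.0000 vs cont=7.4714 → 7.4714 [wait]  ⇒ S*(0)=-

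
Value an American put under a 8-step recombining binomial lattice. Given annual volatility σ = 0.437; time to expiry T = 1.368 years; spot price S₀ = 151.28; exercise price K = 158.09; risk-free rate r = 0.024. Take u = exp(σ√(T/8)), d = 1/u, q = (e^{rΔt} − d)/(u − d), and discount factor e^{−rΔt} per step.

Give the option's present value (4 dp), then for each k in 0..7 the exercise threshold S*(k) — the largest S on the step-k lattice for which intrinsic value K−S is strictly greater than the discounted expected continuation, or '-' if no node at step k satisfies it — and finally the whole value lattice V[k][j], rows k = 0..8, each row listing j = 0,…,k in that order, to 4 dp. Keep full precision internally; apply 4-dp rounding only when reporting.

price = 32.1988
boundary = - - - - 73.4274 87.9709 105.3949 126.2701
tree:
32.1988
43.1229 19.9777
55.9999 28.7628 10.0974
70.2113 40.2257 15.8948 3.5501
84.6626 54.2880 24.4832 6.2038 0.5437
96.8018 70.1191 36.6447 10.7776 1.0228 0.0000
106.9340 84.6626 52.6951 18.5948 1.9241 0.0000 0.0000
115.3912 96.8018 70.1191 31.8199 3.6199 0.0000 0.0000 0.0000
122.4503 106.9340 84.6626 52.6951 6.8100 0.0000 0.0000 0.0000 0.0000

Δt=0.17100, u=1.19807, d=0.83468, q=0.46626, disc=e^(-rΔt)=0.99590
k=8 terminal: V=max(K-S,0) → 122.4503 106.9340 84.6626 52.6951 6.8100 0.0000 0.0000 0.0000 0.0000
k=7: j=0 S=42.6988 intr=115.3912 cont=114.7438 V=115.3912[EX]; j=1 S=61.2882 intr=96.8018 cont=96.1543 V=96.8018[EX]; j=2 S=87.9709 intr=70.1191 cont=69.4717 V=70.1191[EX]; j=3 S=126.2701 intr=31.8199 cont=31.1724 V=31.8199[EX]; j=4 S=181.2435 intr=0.0000 cont=3.6199 V=3.6199[hold]; j=5 S=260.1502 intr=0.0000 cont=0.0000 V=0.0000[hold]; j=6 S=373.4099 intr=0.0000 cont=0.0000 V=0.0000[hold]; j=7 S=535.9788 intr=0.0000 cont=0.0000 V=0.0000[hold]  S*(7)=126.2701
k=6: j=0 S=51.1560 intr=106.9340 cont=106.2866 V=106.9340[EX]; j=1 S=73.4274 intr=84.6626 cont=84.0151 V=84.6626[EX]; j=2 S=105.3949 intr=52.6951 cont=52.0476 V=52.6951[EX]; j=3 S=151.2800 intr=6.8100 cont=18.5948 V=18.5948[hold]; j=4 S=217.1417 intr=0.0000 cont=1.9241 V=1.9241[hold]; j=5 S=311.6772 intr=0.0000 cont=0.0000 V=0.0000[hold]; j=6 S=447.3699 intr=0.0000 cont=0.0000 V=0.0000[hold]  S*(6)=105.3949
k=5: j=0 S=61.2882 intr=96.8018 cont=96.1543 V=96.8018[EX]; j=1 S=87.9709 intr=70.1191 cont=69.4717 V=70.1191[EX]; j=2 S=126.2701 intr=31.8199 cont=36.6447 V=36.6447[hold]; j=3 S=181.2435 intr=0.0000 cont=10.7776 V=10.7776[hold]; j=4 S=260.1502 intr=0.0000 cont=1.0228 V=1.0228[hold]; j=5 S=373.4099 intr=0.0000 cont=0.0000 V=0.0000[hold]  S*(5)=87.9709
k=4: j=0 S=73.4274 intr=84.6626 cont=84.0151 V=84.6626[EX]; j=1 S=105.3949 intr=52.6951 cont=54.2880 V=54.2880[hold]; j=2 S=151.2800 intr=6.8100 cont=24.4832 V=24.4832[hold]; j=3 S=217.1417 intr=0.0000 cont=6.2038 V=6.2038[hold]; j=4 S=311.6772 intr=0.0000 cont=0.5437 V=0.5437[hold]  S*(4)=73.4274
k=3: j=0 S=87.9709 intr=70.1191 cont=70.2113 V=70.2113[hold]; j=1 S=126.2701 intr=31.8199 cont=40.2257 V=40.2257[hold]; j=2 S=181.2435 intr=0.0000 cont=15.8948 V=15.8948[hold]; j=3 S=260.1502 intr=0.0000 cont=3.5501 V=3.5501[hold]  S*(3)=-
k=2: j=0 S=105.3949 intr=52.6951 cont=55.9999 V=55.9999[hold]; j=1 S=151.2800 intr=6.8100 cont=28.7628 V=28.7628[hold]; j=2 S=217.1417 intr=0.0000 cont=10.0974 V=10.0974[hold]  S*(2)=-
k=1: j=0 S=126.2701 intr=31.8199 cont=43.1229 V=43.1229[hold]; j=1 S=181.2435 intr=0.0000 cont=19.9777 V=19.9777[hold]  S*(1)=-
k=0: j=0 S=151.2800 intr=6.8100 cont=32.1988 V=32.1988[hold]  S*(0)=-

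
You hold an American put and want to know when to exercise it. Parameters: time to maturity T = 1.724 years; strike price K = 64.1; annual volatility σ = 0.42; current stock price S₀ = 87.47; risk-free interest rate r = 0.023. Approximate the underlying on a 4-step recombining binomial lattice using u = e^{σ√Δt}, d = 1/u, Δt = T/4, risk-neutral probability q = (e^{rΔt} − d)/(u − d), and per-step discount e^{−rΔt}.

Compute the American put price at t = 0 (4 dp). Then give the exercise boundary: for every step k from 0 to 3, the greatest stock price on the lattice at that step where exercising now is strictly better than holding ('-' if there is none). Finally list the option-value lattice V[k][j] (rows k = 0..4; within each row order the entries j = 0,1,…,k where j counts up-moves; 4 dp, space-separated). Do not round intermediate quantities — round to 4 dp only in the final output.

price = 7.1557
boundary = - - - 38.2483
tree:
7.1557
11.3111 2.2219
17.4204 4.0751 0.0000
25.8517 7.4741 0.0000 0.0000
35.0689 13.7081 0.0000 0.0000 0.0000

params: Δt=0.43100 u=1.31750 d=0.75902 q=0.44934 e^(-rΔt)=0.99014
t_4 payoffs: 35.0689 13.7081 0.0000 0.0000 0.0000
t_3: node(3,0) S=38.2483 payoff=25.8517 vs cont=25.2194 → 25.8517 [stop]  node(3,1) S=66.3911 payoff=0.0000 vs cont=7.4741 → 7.4741 [wait]  node(3,2) S=115.2413 payoff=0.0000 vs cont=0.0000 → 0.0000 [wait]  node(3,3) S=200.0352 payoff=0.0000 vs cont=0.0000 → 0.0000 [wait]  ⇒ S*(3)=38.2483
t_2: node(2,0) S=50.3919 payoff=13.7081 vs cont=17.4204 → 17.4204 [wait]  node(2,1) S=87.4700 payoff=0.0000 vs cont=4.0751 → 4.0751 [wait]  node(2,2) S=151.8299 payoff=0.0000 vs cont=0.0000 → 0.0000 [wait]  ⇒ S*(2)=-
t_1: node(1,0) S=66.3911 payoff=0.0000 vs cont=11.3111 → 11.3111 [wait]  node(1,1) S=115.2413 payoff=0.0000 vs cont=2.2219 → 2.2219 [wait]  ⇒ S*(1)=-
t_0: node(0,0) S=87.4700 payoff=0.0000 vs cont=7.1557 → 7.1557 [wait]  ⇒ S*(0)=-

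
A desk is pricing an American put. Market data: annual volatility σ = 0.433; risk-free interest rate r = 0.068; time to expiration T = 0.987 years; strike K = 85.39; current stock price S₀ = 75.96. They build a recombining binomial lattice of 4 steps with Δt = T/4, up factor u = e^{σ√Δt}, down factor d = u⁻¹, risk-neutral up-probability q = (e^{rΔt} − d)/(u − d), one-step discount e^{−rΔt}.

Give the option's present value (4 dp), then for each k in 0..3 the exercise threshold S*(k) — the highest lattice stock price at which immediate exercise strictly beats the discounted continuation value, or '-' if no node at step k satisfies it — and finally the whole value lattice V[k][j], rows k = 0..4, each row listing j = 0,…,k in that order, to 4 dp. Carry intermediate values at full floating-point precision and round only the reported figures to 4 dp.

Δt=0.24675  u=1.23997  d=0.80647  q=0.48547  discount=0.98336
step 4 (expiry): payoffs max(K−S,0) = 53.2579 35.9860 9.4300 0.0000 0.0000
step 3: (k=3,j=0): S=39.8428, (K−S)⁺=45.5472, hold=44.1264 ⇒ V=45.5472 exercise | (k=3,j=1): S=61.2595, (K−S)⁺=24.1305, hold=22.7097 ⇒ V=24.1305 exercise | (k=3,j=2): S=94.1882, (K−S)⁺=0.0000, hold=4.7713 ⇒ V=4.7713 continue | (k=3,j=3): S=144.8171, (K−S)⁺=0.0000, hold=0.0000 ⇒ V=0.0000 continue  boundary S*=61.2595
step 2: (k=2,j=0): S=49.4040, (K−S)⁺=35.9860, hold=34.5652 ⇒ V=35.9860 exercise | (k=2,j=1): S=75.9600, (K−S)⁺=9.4300, hold=14.4871 ⇒ V=14.4871 continue | (k=2,j=2): S=116.7907, (K−S)⁺=0.0000, hold=2.4142 ⇒ V=2.4142 continue  boundary S*=49.4040
step 1: (k=1,j=0): S=61.2595, (K−S)⁺=24.1305, hold=25.1239 ⇒ V=25.1239 continue | (k=1,j=1): S=94.1882, (K−S)⁺=0.0000, hold=8.4826 ⇒ V=8.4826 continue  boundary S*=-
step 0: (k=0,j=0): S=75.9600, (K−S)⁺=9.4300, hold=16.7615 ⇒ V=16.7615 continue  boundary S*=-

price = 16.7615
boundary = - - 49.4040 61.2595
tree:
16.7615
25.1239 8.4826
35.9860 14.4871 2.4142
45.5472 24.1305 4.7713 0.0000
53.2579 35.9860 9.4300 0.0000 0.0000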